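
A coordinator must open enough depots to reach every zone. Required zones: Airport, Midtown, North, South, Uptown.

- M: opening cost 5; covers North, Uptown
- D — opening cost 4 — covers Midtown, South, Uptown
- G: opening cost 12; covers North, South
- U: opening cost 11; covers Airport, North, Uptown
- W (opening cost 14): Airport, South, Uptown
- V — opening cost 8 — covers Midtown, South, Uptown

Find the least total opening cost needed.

The greedy cost-per-new-zone heuristic would pick D, M, and U for 20, but a cheaper cover exists.
Choose D and U: together they cover Airport, Midtown, North, South, Uptown — every zone.
Total opening cost: 4 + 11 = 15.
No cover costs less than 15.

15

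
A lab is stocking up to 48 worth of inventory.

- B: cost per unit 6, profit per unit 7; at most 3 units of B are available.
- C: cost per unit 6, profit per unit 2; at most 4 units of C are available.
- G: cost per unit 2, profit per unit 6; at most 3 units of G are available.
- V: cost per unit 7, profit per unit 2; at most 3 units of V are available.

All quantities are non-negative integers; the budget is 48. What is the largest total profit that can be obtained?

This is a bounded integer knapsack.
G has the best ratio (6/2); taking only G gives at most 3×6 = 18 (stopped by the supply cap of 3).
Mixing does better — 3×B, 4×C, and 3×G: cost 48 ≤ 48, profit 3·7 + 4·2 + 3·6 = 47.

47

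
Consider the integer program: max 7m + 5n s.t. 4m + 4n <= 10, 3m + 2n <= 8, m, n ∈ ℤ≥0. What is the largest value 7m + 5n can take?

The continuous relaxation peaks at (2.5, 0) with value 17.50; rounding to a feasible lattice point costs some objective.
(m,n)=(2,0): 4·2+4·0=8≤10, 3·2+2·0=6≤8, objective 14.
(m,n)=(1,1): 4·1+4·1=8≤10, 3·1+2·1=5≤8, objective 12.
(m,n)=(1,0): 4·1+4·0=4≤10, 3·1+2·0=3≤8, objective 7.
No feasible integer point exceeds 14.

14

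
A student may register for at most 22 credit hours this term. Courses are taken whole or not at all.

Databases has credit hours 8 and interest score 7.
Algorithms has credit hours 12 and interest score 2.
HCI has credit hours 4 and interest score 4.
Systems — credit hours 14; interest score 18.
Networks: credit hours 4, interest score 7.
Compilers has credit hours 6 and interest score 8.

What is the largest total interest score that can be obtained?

Allowing fractional choices, the relaxed optimum would be about 30.4, but courses are indivisible.
Systems + Compilers: credit hours 14 + 6 = 20 ≤ 22, interest score 18 + 8 = 26.
HCI + Systems + Networks: credit hours 4 + 14 + 4 = 22 ≤ 22, interest score 4 + 18 + 7 = 29.
Databases + HCI + Networks + Compilers: credit hours 8 + 4 + 4 + 6 = 22 ≤ 22, interest score 7 + 4 + 7 + 8 = 26.
Best is HCI, Systems, and Networks with total interest score 29.

29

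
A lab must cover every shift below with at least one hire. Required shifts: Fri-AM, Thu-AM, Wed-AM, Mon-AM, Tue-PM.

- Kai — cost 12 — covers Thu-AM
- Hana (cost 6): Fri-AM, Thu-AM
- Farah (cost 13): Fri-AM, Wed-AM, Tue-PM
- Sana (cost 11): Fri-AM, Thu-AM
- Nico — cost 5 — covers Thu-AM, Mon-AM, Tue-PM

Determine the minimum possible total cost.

This is an integer covering problem.
Choose Farah and Nico: together they cover Fri-AM, Thu-AM, Wed-AM, Mon-AM, Tue-PM — every shift.
Total cost: 13 + 5 = 18.

18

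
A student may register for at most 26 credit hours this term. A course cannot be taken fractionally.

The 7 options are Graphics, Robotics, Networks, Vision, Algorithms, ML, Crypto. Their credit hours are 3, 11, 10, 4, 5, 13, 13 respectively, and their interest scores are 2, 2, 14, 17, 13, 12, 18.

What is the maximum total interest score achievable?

This is an integer program with binary decision variables.
Take Graphics, Vision, Algorithms, and Crypto: credit hours 3 + 4 + 5 + 13 = 25 ≤ 26, interest score 2 + 17 + 13 + 18 = 50.
No other feasible combination does better.

50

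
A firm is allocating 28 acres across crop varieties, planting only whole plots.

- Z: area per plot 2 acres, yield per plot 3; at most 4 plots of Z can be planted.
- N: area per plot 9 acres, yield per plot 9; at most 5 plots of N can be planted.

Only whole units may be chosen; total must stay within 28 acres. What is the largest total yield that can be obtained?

30

This is a bounded integer knapsack.
4×Z and 2×N: area 26 ≤ 28, yield 4·3 + 2·9 = 30.
3×N: area 27 ≤ 28, yield 3·9 = 27.
Best is 30.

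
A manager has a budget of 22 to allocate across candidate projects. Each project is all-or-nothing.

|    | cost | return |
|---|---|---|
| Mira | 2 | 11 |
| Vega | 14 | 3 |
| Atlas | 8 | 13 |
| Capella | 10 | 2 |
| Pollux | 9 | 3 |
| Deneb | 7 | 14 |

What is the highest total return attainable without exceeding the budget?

Allowing fractional choices, the relaxed optimum would be about 39.7, but projects are indivisible.
Mira + Atlas + Deneb: cost 2 + 8 + 7 = 17 ≤ 22, return 11 + 13 + 14 = 38.
Mira + Pollux + Deneb: cost 2 + 9 + 7 = 18 ≤ 22, return 11 + 3 + 14 = 28.
Best is Mira, Atlas, and Deneb with total return 38.

38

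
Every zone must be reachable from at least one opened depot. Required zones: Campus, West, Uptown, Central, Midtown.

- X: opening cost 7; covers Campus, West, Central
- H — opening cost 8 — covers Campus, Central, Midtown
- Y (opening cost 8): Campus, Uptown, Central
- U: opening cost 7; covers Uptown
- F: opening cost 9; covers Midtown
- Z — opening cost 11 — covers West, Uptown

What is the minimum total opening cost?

The greedy cost-per-new-zone heuristic would pick X, U, and H for 22, but a cheaper cover exists.
Choose H and Z: together they cover Campus, West, Uptown, Central, Midtown — every zone.
Total opening cost: 8 + 11 = 19.
No cover costs less than 19.

19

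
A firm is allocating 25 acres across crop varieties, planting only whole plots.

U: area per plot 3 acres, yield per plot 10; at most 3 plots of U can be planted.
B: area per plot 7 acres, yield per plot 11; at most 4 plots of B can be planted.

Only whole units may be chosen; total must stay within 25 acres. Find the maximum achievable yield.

52

3×U and 2×B: area 23 ≤ 25, yield 3·10 + 2·11 = 52.
1×U and 3×B: area 24 ≤ 25, yield 1·10 + 3·11 = 43.
Best is 52.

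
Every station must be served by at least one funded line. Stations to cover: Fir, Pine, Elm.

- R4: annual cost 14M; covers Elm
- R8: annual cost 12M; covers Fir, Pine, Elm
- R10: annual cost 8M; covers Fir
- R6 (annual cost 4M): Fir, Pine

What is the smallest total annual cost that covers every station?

12

The greedy cost-per-new-station heuristic would pick R6 and R8 for 16, but a cheaper cover exists.
R8 alone covers Fir, Pine, Elm — every station.
Total annual cost: 12.
No cover costs less than 12.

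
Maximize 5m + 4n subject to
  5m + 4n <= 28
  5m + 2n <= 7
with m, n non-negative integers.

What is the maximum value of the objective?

12

(m,n)=(0,3): 5·0+4·3=12≤28, 5·0+2·3=6≤7, objective 12.
(m,n)=(0,2): 5·0+4·2=8≤28, 5·0+2·2=4≤7, objective 8.
The best lattice point is (0,3), giving 12.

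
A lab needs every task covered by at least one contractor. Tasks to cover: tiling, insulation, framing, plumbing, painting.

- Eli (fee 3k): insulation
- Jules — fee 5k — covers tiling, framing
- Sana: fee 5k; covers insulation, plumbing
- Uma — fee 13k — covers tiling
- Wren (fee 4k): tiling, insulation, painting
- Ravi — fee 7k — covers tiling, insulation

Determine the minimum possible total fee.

This is a weighted set-cover instance.
Choose Jules, Sana, and Wren: together they cover tiling, insulation, framing, plumbing, painting — every task.
Total fee: 5 + 5 + 4 = 14.

14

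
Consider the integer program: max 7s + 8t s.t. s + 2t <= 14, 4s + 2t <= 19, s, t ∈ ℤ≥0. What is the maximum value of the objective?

(s,t)=(0,7) is feasible, giving 56.
(s,t)=(1,6) is feasible, giving 55.
(s,t)=(2,5) is feasible, giving 54.
Maximum is 56 at (s,t)=(0,7).

56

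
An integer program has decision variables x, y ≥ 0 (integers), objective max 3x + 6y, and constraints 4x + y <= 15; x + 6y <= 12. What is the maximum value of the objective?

(x,y)=(3,1) is feasible, giving 15.
(x,y)=(2,1) is feasible, giving 12.
(x,y)=(3,0) is feasible, giving 9.
The best lattice point is (3,1), giving 15.

15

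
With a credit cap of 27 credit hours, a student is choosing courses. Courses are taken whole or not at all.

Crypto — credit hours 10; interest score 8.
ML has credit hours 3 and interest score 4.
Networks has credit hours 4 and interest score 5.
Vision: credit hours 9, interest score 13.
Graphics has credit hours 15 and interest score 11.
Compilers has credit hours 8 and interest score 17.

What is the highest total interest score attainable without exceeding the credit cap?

Take ML, Networks, Vision, and Compilers: credit hours 3 + 4 + 9 + 8 = 24 ≤ 27, interest score 4 + 5 + 13 + 17 = 39.
No other feasible combination does better.

39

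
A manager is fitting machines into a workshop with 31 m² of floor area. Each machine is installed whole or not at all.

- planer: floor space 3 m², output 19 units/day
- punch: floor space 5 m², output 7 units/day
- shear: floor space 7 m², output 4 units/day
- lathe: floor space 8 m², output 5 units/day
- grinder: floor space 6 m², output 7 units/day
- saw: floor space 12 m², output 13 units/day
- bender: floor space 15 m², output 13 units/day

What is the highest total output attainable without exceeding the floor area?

Allowing fractional choices, the relaxed optimum would be about 50.3, but machines are indivisible.
planer + punch + grinder + saw: floor space 3 + 5 + 6 + 12 = 26 ≤ 31, output 19 + 7 + 7 + 13 = 46.
planer + punch + grinder + bender: floor space 3 + 5 + 6 + 15 = 29 ≤ 31, output 19 + 7 + 7 + 13 = 46.
The maximum output is 46; one optimal choice is planer, punch, grinder, and saw.

46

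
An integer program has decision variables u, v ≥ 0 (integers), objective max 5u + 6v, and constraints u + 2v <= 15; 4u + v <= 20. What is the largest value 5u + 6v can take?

51

Relaxing integrality, the LP optimum is 52.14 at (u,v) = (3.57, 5.71), which is not an integer point.
(u,v)=(3,6): 1·3+2·6=15≤15, 4·3+1·6=18≤20, objective 51.
(u,v)=(2,6): 1·2+2·6=14≤15, 4·2+1·6=14≤20, objective 46.
(u,v)=(3,5): 1·3+2·5=13≤15, 4·3+1·5=17≤20, objective 45.
Maximum is 51 at (u,v)=(3,6).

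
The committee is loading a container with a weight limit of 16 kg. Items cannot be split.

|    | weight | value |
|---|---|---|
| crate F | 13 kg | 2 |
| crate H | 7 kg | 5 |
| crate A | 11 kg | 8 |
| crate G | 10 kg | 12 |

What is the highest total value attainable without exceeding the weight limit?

Treat it as a binary knapsack problem.
Allowing fractional choices, the relaxed optimum would be about 16.4, but items are indivisible.
crate G: weight 10 ≤ 16, value 12.
crate A: weight 11 ≤ 16, value 8.
Best is crate G with total value 12.

12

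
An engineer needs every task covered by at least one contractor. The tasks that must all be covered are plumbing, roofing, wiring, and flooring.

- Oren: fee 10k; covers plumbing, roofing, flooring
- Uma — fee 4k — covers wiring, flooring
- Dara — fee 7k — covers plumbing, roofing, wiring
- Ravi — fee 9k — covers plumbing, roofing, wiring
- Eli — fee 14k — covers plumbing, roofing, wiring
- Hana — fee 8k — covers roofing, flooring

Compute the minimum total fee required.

Choose Uma and Dara: together they cover plumbing, roofing, wiring, flooring — every task.
Total fee: 4 + 7 = 11.
No cover costs less than 11.

11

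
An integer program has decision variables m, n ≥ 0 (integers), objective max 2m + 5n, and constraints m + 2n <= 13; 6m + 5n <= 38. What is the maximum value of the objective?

Relaxing integrality, the LP optimum is 32.50 at (m,n) = (0, 6.5), which is not an integer point.
(m,n)=(1,6): 1·1+2·6=13≤13, 6·1+5·6=36≤38, objective 32.
(m,n)=(0,6): 1·0+2·6=12≤13, 6·0+5·6=30≤38, objective 30.
(m,n)=(2,5): 1·2+2·5=12≤13, 6·2+5·5=37≤38, objective 29.
Maximum is 32 at (m,n)=(1,6).

32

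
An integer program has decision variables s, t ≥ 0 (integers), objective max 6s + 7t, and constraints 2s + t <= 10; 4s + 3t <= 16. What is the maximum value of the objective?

(s,t)=(0,5): 2·0+1·5=5≤10, 4·0+3·5=15≤16, objective 35.
(s,t)=(1,4): 2·1+1·4=6≤10, 4·1+3·4=16≤16, objective 34.
(s,t)=(0,4): 2·0+1·4=4≤10, 4·0+3·4=12≤16, objective 28.
The best lattice point is (0,5), giving 35.

35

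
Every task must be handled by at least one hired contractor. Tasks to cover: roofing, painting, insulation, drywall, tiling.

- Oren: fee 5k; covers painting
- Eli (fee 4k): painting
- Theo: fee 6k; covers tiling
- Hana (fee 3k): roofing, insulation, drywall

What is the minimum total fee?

13

Choose Eli, Theo, and Hana: together they cover roofing, painting, insulation, drywall, tiling — every task.
Total fee: 4 + 6 + 3 = 13.
No cover costs less than 13.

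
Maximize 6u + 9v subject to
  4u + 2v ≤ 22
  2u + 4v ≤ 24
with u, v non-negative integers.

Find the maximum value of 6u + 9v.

Relaxing integrality, the LP optimum is 59.00 at (u,v) = (3.33, 4.33), which is not an integer point.
(u,v)=(2,5): 4·2+2·5=18≤22, 2·2+4·5=24≤24, objective 57.
(u,v)=(3,4): 4·3+2·4=20≤22, 2·3+4·4=22≤24, objective 54.
(u,v)=(1,5): 4·1+2·5=14≤22, 2·1+4·5=22≤24, objective 51.
(u,v)=(4,3): 4·4+2·3=22≤22, 2·4+4·3=20≤24, objective 51.
The best lattice point is (2,5), giving 57.

57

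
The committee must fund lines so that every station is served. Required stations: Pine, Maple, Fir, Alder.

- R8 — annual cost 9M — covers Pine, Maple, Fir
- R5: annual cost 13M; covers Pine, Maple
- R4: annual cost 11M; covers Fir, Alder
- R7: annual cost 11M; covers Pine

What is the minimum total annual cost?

Choose R8 and R4: together they cover Pine, Maple, Fir, Alder — every station.
Total annual cost: 9 + 11 = 20.
No cover costs less than 20.

20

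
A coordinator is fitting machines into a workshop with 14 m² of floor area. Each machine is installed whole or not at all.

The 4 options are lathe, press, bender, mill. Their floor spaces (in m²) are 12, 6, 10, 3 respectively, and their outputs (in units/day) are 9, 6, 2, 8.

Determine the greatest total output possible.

14

This is a 0-1 knapsack instance.
press + mill: floor space 6 + 3 = 9 ≤ 14, output 6 + 8 = 14.
lathe: floor space 12 ≤ 14, output 9.
bender + mill: floor space 10 + 3 = 13 ≤ 14, output 2 + 8 = 10.
Best is press and mill with total output 14.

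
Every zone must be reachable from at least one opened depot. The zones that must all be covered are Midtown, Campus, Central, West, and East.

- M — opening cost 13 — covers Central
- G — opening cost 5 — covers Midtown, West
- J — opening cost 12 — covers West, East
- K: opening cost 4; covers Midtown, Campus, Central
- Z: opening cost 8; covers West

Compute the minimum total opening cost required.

16

The greedy cost-per-new-zone heuristic would pick K, G, and J for 21, but a cheaper cover exists.
Choose J and K: together they cover Midtown, Campus, Central, West, East — every zone.
Total opening cost: 12 + 4 = 16.
No cover costs less than 16.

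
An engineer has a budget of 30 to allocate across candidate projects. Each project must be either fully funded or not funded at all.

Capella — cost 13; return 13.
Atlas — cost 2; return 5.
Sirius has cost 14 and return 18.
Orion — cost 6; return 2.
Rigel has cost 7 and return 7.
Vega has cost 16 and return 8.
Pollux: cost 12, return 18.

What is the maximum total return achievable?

41

This is a 0-1 knapsack instance.
Sirius + Pollux: cost 14 + 12 = 26 ≤ 30, return 18 + 18 = 36.
Atlas + Sirius + Pollux: cost 2 + 14 + 12 = 28 ≤ 30, return 5 + 18 + 18 = 41.
Capella + Atlas + Pollux: cost 13 + 2 + 12 = 27 ≤ 30, return 13 + 5 + 18 = 36.
Best is Atlas, Sirius, and Pollux with total return 41.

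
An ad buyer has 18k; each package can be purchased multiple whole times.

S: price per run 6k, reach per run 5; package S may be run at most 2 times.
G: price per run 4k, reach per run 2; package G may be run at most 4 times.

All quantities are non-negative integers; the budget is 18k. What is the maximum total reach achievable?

12

This is a bounded integer knapsack.
S has the best ratio (5/6); taking only S gives at most 2×5 = 10 (stopped by the supply cap of 2).
Mixing does better — 2×S and 1×G: price 16 ≤ 18, reach 2·5 + 1·2 = 12.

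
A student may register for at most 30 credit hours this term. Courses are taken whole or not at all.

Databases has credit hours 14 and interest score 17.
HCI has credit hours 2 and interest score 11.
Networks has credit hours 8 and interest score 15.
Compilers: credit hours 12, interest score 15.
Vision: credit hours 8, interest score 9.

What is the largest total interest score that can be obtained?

Allowing fractional choices, the relaxed optimum would be about 50.7, but courses are indivisible.
Databases + HCI + Networks: credit hours 14 + 2 + 8 = 24 ≤ 30, interest score 17 + 11 + 15 = 43.
Databases + HCI + Compilers: credit hours 14 + 2 + 12 = 28 ≤ 30, interest score 17 + 11 + 15 = 43.
HCI + Networks + Compilers + Vision: credit hours 2 + 8 + 12 + 8 = 30 ≤ 30, interest score 11 + 15 + 15 + 9 = 50.
Best is HCI, Networks, Compilers, and Vision with total interest score 50.

50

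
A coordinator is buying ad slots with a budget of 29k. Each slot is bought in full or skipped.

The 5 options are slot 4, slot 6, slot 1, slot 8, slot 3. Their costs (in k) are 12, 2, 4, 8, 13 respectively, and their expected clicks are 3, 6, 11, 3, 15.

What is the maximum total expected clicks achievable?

slot 6 + slot 1 + slot 8 + slot 3: cost 2 + 4 + 8 + 13 = 27 ≤ 29, expected clicks 6 + 11 + 3 + 15 = 35.
slot 6 + slot 1 + slot 3: cost 2 + 4 + 13 = 19 ≤ 29, expected clicks 6 + 11 + 15 = 32.
Best is slot 6, slot 1, slot 8, and slot 3 with total expected clicks 35.

35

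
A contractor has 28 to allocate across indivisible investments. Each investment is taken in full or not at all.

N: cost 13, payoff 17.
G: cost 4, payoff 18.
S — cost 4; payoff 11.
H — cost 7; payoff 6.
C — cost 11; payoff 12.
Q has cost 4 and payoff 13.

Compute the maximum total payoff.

N + G + S + Q: cost 13 + 4 + 4 + 4 = 25 ≤ 28, payoff 17 + 18 + 11 + 13 = 59.
G + S + C + Q: cost 4 + 4 + 11 + 4 = 23 ≤ 28, payoff 18 + 11 + 12 + 13 = 54.
Best is N, G, S, and Q with total payoff 59.

59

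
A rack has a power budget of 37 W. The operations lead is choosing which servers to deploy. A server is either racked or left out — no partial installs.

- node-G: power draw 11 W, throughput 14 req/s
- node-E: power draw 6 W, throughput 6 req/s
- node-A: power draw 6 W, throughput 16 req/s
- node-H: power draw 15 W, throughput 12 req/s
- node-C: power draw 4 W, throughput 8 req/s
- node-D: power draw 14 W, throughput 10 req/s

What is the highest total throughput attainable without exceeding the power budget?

50

Take node-G, node-A, node-H, and node-C: power draw 11 + 6 + 15 + 4 = 36 ≤ 37, throughput 14 + 16 + 12 + 8 = 50.
No other feasible combination does better.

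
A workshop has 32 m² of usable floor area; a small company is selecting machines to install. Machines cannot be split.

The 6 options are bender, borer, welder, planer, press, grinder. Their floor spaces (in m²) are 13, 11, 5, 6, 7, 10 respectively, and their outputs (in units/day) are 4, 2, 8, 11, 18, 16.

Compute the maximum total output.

welder + planer + press + grinder: floor space 5 + 6 + 7 + 10 = 28 ≤ 32, output 8 + 11 + 18 + 16 = 53.
planer + press + grinder: floor space 6 + 7 + 10 = 23 ≤ 32, output 11 + 18 + 16 = 45.
Best is welder, planer, press, and grinder with total output 53.

53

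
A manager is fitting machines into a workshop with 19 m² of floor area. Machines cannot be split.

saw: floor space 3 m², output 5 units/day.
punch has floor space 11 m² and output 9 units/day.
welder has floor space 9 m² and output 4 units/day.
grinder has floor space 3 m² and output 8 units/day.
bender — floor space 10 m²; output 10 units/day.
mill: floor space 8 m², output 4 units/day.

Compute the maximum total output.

23

Allowing fractional choices, the relaxed optimum would be about 25.5, but machines are indivisible.
saw + punch + grinder: floor space 3 + 11 + 3 = 17 ≤ 19, output 5 + 9 + 8 = 22.
saw + grinder + bender: floor space 3 + 3 + 10 = 16 ≤ 19, output 5 + 8 + 10 = 23.
grinder + bender: floor space 3 + 10 = 13 ≤ 19, output 8 + 10 = 18.
Best is saw, grinder, and bender with total output 23.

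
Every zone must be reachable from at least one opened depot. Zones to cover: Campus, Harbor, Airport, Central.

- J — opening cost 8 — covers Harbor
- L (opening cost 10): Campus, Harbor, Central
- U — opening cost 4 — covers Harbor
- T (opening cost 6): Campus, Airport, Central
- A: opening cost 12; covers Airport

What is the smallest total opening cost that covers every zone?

This is a weighted set-cover instance.
Choose U and T: together they cover Campus, Harbor, Airport, Central — every zone.
Total opening cost: 4 + 6 = 10.
No cover costs less than 10.

10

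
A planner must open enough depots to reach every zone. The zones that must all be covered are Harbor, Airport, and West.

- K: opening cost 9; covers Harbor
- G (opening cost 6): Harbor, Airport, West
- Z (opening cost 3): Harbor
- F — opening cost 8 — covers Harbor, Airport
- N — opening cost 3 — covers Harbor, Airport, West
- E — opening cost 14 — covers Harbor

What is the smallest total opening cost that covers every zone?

This is an integer covering problem.
N alone covers Harbor, Airport, West — every zone.
Total opening cost: 3.
No cover costs less than 3.

3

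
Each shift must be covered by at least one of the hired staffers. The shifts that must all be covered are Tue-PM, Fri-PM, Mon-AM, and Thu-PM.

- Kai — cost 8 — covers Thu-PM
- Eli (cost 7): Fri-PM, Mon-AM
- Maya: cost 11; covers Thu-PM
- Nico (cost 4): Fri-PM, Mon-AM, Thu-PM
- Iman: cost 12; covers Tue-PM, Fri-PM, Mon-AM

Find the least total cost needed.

Choose Nico and Iman: together they cover Tue-PM, Fri-PM, Mon-AM, Thu-PM — every shift.
Total cost: 4 + 12 = 16.
No cover costs less than 16.

16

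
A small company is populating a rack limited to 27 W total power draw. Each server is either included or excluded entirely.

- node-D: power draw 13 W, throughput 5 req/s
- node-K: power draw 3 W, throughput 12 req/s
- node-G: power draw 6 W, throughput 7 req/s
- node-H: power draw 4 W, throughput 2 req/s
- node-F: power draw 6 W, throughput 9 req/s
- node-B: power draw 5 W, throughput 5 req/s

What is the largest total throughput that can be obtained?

35

node-K + node-G + node-H + node-F + node-B: power draw 3 + 6 + 4 + 6 + 5 = 24 ≤ 27, throughput 12 + 7 + 2 + 9 + 5 = 35.
node-D + node-K + node-F + node-B: power draw 13 + 3 + 6 + 5 = 27 ≤ 27, throughput 5 + 12 + 9 + 5 = 31.
node-K + node-G + node-F + node-B: power draw 3 + 6 + 6 + 5 = 20 ≤ 27, throughput 12 + 7 + 9 + 5 = 33.
Best is node-K, node-G, node-H, node-F, and node-B with total throughput 35.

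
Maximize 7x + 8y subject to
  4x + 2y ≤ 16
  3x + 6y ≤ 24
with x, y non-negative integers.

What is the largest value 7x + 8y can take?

(x,y)=(2,3) is feasible, giving 38.
(x,y)=(3,2) is feasible, giving 37.
(x,y)=(1,3) is feasible, giving 31.
(x,y)=(2,2) is feasible, giving 30.
No feasible integer point exceeds 38.

38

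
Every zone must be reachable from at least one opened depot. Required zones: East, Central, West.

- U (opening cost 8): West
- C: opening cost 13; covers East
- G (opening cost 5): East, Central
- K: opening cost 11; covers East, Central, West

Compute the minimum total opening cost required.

The greedy cost-per-new-zone heuristic would pick G and U for 13, but a cheaper cover exists.
K alone covers East, Central, West — every zone.
Total opening cost: 11.
No cover costs less than 11.

11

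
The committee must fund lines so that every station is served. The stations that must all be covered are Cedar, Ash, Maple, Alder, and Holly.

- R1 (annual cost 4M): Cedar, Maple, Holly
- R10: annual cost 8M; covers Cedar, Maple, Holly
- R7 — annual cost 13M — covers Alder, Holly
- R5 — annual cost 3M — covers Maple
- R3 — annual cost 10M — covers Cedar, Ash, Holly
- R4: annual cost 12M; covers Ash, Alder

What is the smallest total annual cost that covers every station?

16

Choose R1 and R4: together they cover Cedar, Ash, Maple, Alder, Holly — every station.
Total annual cost: 4 + 12 = 16.
No cover costs less than 16.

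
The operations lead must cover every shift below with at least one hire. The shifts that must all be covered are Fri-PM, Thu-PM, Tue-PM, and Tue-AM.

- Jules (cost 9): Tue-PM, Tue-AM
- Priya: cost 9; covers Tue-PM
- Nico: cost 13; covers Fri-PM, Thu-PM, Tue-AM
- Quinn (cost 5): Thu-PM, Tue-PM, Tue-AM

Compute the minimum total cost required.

18

Choose Nico and Quinn: together they cover Fri-PM, Thu-PM, Tue-PM, Tue-AM — every shift.
Total cost: 13 + 5 = 18.
No cover costs less than 18.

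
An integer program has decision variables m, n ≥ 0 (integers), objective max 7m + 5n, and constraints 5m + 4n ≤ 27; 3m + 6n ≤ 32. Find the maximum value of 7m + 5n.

(m,n)=(3,3) is feasible, giving 36.
(m,n)=(5,0) is feasible, giving 35.
(m,n)=(2,4) is feasible, giving 34.
No feasible integer point exceeds 36.

36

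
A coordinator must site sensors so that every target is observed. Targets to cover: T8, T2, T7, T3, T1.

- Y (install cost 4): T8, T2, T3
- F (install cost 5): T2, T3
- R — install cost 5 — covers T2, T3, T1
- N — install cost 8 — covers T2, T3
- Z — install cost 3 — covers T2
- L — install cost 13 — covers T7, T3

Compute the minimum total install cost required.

Choose Y, R, and L: together they cover T8, T2, T7, T3, T1 — every target.
Total install cost: 4 + 5 + 13 = 22.

22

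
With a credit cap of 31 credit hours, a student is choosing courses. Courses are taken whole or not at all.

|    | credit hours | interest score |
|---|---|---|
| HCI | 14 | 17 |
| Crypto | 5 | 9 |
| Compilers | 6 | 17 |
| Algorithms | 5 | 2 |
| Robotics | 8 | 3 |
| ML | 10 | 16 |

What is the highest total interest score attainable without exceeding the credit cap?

50

Crypto + Compilers + Robotics + ML: credit hours 5 + 6 + 8 + 10 = 29 ≤ 31, interest score 9 + 17 + 3 + 16 = 45.
HCI + Compilers + ML: credit hours 14 + 6 + 10 = 30 ≤ 31, interest score 17 + 17 + 16 = 50.
Best is HCI, Compilers, and ML with total interest score 50.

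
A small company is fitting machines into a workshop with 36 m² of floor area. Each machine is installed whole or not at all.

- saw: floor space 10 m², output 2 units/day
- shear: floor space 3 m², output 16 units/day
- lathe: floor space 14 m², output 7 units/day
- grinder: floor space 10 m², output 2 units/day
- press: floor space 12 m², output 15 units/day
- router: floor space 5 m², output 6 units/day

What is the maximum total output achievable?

This is an integer program with binary decision variables.
shear + lathe + press + router: floor space 3 + 14 + 12 + 5 = 34 ≤ 36, output 16 + 7 + 15 + 6 = 44.
saw + shear + press + router: floor space 10 + 3 + 12 + 5 = 30 ≤ 36, output 2 + 16 + 15 + 6 = 39.
Best is shear, lathe, press, and router with total output 44.

44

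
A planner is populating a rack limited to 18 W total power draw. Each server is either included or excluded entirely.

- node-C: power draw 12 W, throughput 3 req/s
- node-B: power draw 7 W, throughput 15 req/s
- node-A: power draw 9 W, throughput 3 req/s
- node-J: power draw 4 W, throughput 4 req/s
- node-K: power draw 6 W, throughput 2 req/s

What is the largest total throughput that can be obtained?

This is an integer program with binary decision variables.
Allowing fractional choices, the relaxed optimum would be about 21.3, but servers are indivisible.
node-B + node-J: power draw 7 + 4 = 11 ≤ 18, throughput 15 + 4 = 19.
node-B + node-J + node-K: power draw 7 + 4 + 6 = 17 ≤ 18, throughput 15 + 4 + 2 = 21.
node-B + node-A: power draw 7 + 9 = 16 ≤ 18, throughput 15 + 3 = 18.
Best is node-B, node-J, and node-K with total throughput 21.

21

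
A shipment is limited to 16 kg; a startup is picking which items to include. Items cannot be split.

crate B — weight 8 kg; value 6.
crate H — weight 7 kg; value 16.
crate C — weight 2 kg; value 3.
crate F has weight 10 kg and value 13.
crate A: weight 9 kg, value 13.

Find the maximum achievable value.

29

This is an integer program with binary decision variables.
Allowing fractional choices, the relaxed optimum would be about 29.1, but items are indivisible.
crate H + crate C: weight 7 + 2 = 9 ≤ 16, value 16 + 3 = 19.
crate H + crate A: weight 7 + 9 = 16 ≤ 16, value 16 + 13 = 29.
crate B + crate H: weight 8 + 7 = 15 ≤ 16, value 6 + 16 = 22.
Best is crate H and crate A with total value 29.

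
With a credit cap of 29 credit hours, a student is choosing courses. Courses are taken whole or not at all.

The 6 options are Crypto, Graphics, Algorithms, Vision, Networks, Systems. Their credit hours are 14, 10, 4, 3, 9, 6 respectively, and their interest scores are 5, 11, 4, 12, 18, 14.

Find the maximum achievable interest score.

55

Allowing fractional choices, the relaxed optimum would be about 56.0, but courses are indivisible.
Graphics + Vision + Networks + Systems: credit hours 10 + 3 + 9 + 6 = 28 ≤ 29, interest score 11 + 12 + 18 + 14 = 55.
Algorithms + Vision + Networks + Systems: credit hours 4 + 3 + 9 + 6 = 22 ≤ 29, interest score 4 + 12 + 18 + 14 = 48.
Best is Graphics, Vision, Networks, and Systems with total interest score 55.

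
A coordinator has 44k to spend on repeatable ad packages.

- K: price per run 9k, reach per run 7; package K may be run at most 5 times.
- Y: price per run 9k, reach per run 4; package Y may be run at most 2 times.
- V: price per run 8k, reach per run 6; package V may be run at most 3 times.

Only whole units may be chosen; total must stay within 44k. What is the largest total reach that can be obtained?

34

K has the best ratio (7/9); taking only K gives at most 4×7 = 28 (stopped by the price limit).
Mixing does better — 4×K and 1×V: price 44 ≤ 44, reach 4·7 + 1·6 = 34.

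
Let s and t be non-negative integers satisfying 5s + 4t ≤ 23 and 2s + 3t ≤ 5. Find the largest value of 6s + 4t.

12

The continuous relaxation peaks at (2.5, 0) with value 15.00; rounding to a feasible lattice point costs some objective.
(s,t)=(2,0): 5·2+4·0=10≤23, 2·2+3·0=4≤5, objective 12.
(s,t)=(1,1): 5·1+4·1=9≤23, 2·1+3·1=5≤5, objective 10.
(s,t)=(1,0): 5·1+4·0=5≤23, 2·1+3·0=2≤5, objective 6.
The best lattice point is (2,0), giving 12.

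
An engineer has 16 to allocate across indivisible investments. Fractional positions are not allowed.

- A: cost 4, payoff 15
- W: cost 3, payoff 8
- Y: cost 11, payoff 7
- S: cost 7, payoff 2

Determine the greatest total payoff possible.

Take A, W, and S: cost 4 + 3 + 7 = 14 ≤ 16, payoff 15 + 8 + 2 = 25.
No other feasible combination does better.

25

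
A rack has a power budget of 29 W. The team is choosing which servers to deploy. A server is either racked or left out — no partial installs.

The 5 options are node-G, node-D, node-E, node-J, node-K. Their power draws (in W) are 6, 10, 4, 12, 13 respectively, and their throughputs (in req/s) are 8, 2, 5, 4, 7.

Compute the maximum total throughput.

20

Allowing fractional choices, the relaxed optimum would be about 22.0, but servers are indivisible.
node-G + node-E + node-K: power draw 6 + 4 + 13 = 23 ≤ 29, throughput 8 + 5 + 7 = 20.
node-G + node-E + node-J: power draw 6 + 4 + 12 = 22 ≤ 29, throughput 8 + 5 + 4 = 17.
node-G + node-D + node-K: power draw 6 + 10 + 13 = 29 ≤ 29, throughput 8 + 2 + 7 = 17.
Best is node-G, node-E, and node-K with total throughput 20.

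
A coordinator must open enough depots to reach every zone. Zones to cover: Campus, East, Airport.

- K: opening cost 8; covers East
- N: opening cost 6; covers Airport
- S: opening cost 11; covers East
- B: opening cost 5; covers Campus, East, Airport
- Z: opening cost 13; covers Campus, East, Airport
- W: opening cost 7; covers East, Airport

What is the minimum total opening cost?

This is a weighted set-cover instance.
B alone covers Campus, East, Airport — every zone.
Total opening cost: 5.
No cover costs less than 5.

5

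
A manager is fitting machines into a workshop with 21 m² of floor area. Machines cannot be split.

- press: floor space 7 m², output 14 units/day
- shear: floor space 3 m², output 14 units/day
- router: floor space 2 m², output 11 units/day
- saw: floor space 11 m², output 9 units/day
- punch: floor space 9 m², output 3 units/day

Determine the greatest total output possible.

This is a 0-1 knapsack instance.
press + shear + saw: floor space 7 + 3 + 11 = 21 ≤ 21, output 14 + 14 + 9 = 37.
press + shear + router + punch: floor space 7 + 3 + 2 + 9 = 21 ≤ 21, output 14 + 14 + 11 + 3 = 42.
press + shear + router: floor space 7 + 3 + 2 = 12 ≤ 21, output 14 + 14 + 11 = 39.
Best is press, shear, router, and punch with total output 42.

42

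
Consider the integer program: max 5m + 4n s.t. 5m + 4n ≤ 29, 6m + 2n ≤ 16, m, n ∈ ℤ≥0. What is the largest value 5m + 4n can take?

28

Relaxing integrality, the LP optimum is 29.00 at (m,n) = (0, 7.25), which is not an integer point.
(m,n)=(0,7) is feasible, giving 28.
(m,n)=(0,6) is feasible, giving 24.
No feasible integer point exceeds 28.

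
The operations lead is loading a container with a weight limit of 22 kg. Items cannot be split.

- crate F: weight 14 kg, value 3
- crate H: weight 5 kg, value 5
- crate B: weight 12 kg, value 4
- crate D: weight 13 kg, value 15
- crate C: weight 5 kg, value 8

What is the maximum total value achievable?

23

This is a 0-1 knapsack instance.
crate H + crate D: weight 5 + 13 = 18 ≤ 22, value 5 + 15 = 20.
crate D + crate C: weight 13 + 5 = 18 ≤ 22, value 15 + 8 = 23.
Best is crate D and crate C with total value 23.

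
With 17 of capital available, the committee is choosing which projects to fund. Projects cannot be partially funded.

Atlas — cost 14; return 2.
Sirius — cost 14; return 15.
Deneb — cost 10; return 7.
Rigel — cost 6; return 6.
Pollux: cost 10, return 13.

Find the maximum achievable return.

Take Rigel and Pollux: cost 6 + 10 = 16 ≤ 17, return 6 + 13 = 19.
No other feasible combination does better.

19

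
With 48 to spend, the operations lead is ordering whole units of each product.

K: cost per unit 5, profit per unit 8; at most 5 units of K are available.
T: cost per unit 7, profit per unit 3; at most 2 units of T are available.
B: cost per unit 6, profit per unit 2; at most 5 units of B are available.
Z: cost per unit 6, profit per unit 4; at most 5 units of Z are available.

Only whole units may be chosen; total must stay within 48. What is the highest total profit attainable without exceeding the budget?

52

This is a bounded integer knapsack.
5×K, 1×T, and 2×Z: cost 44 ≤ 48, profit 5·8 + 1·3 + 2·4 = 51.
5×K and 3×Z: cost 43 ≤ 48, profit 5·8 + 3·4 = 52.
Best is 52.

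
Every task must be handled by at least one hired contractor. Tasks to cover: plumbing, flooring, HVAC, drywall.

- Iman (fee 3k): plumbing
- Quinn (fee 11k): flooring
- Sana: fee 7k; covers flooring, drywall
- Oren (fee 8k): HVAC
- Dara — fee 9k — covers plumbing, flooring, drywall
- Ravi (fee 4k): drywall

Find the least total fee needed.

The greedy cost-per-new-task heuristic would pick Iman, Sana, and Oren for 18, but a cheaper cover exists.
Choose Oren and Dara: together they cover plumbing, flooring, HVAC, drywall — every task.
Total fee: 8 + 9 = 17.
No cover costs less than 17.

17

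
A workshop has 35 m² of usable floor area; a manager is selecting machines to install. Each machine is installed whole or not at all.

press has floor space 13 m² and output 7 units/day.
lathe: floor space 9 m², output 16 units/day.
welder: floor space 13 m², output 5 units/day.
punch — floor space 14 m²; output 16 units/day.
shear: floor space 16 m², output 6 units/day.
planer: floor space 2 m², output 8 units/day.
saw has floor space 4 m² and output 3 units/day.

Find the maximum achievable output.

This is an integer program with binary decision variables.
Take lathe, punch, planer, and saw: floor space 9 + 14 + 2 + 4 = 29 ≤ 35, output 16 + 16 + 8 + 3 = 43.
No other feasible combination does better.

43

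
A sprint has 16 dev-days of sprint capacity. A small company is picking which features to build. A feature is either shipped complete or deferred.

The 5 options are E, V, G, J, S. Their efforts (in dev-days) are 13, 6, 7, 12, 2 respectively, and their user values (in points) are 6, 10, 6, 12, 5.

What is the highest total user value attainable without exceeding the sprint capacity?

Allowing fractional choices, the relaxed optimum would be about 23.0, but features are indivisible.
J + S: effort 12 + 2 = 14 ≤ 16, user value 12 + 5 = 17.
V + G + S: effort 6 + 7 + 2 = 15 ≤ 16, user value 10 + 6 + 5 = 21.
Best is V, G, and S with total user value 21.

21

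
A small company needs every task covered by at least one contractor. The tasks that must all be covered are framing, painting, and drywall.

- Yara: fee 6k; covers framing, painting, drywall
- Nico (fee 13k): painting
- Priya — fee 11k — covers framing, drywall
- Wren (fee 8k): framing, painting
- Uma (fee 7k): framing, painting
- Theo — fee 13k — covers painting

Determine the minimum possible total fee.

6

Yara alone covers framing, painting, drywall — every task.
Total fee: 6.
No cover costs less than 6.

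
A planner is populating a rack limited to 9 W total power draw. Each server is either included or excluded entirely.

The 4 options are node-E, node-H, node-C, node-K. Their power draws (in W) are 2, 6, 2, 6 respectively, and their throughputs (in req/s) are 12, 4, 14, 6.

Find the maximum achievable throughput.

26

Allowing fractional choices, the relaxed optimum would be about 31.0, but servers are indivisible.
node-C + node-K: power draw 2 + 6 = 8 ≤ 9, throughput 14 + 6 = 20.
node-E + node-C: power draw 2 + 2 = 4 ≤ 9, throughput 12 + 14 = 26.
Best is node-E and node-C with total throughput 26.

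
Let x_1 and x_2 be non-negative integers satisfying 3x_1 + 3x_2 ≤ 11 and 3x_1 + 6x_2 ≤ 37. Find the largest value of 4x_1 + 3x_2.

12

The continuous relaxation peaks at (3.67, 0) with value 14.67; rounding to a feasible lattice point costs some objective.
(x_1,x_2)=(3,0): 3·3+3·0=9≤11, 3·3+6·0=9≤37, objective 12.
(x_1,x_2)=(2,1): 3·2+3·1=9≤11, 3·2+6·1=12≤37, objective 11.
(x_1,x_2)=(2,0): 3·2+3·0=6≤11, 3·2+6·0=6≤37, objective 8.
The best lattice point is (3,0), giving 12.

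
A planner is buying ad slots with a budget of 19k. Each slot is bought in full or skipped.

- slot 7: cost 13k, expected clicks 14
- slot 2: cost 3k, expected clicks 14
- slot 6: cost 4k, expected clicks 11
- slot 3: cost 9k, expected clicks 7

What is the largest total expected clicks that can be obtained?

Take slot 2, slot 6, and slot 3: cost 3 + 4 + 9 = 16 ≤ 19, expected clicks 14 + 11 + 7 = 32.
No other feasible combination does better.

32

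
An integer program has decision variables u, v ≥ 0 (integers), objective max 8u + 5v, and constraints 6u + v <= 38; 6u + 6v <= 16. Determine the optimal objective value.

16

(u,v)=(2,0): 6·2+1·0=12≤38, 6·2+6·0=12≤16, objective 16.
(u,v)=(1,1): 6·1+1·1=7≤38, 6·1+6·1=12≤16, objective 13.
(u,v)=(1,0): 6·1+1·0=6≤38, 6·1+6·0=6≤16, objective 8.
The best lattice point is (2,0), giving 16.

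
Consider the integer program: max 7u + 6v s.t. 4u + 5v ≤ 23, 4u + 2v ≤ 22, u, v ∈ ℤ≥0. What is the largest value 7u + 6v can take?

35

The continuous relaxation peaks at (5.33, 0.333) with value 39.33; rounding to a feasible lattice point costs some objective.
(u,v)=(5,0): 4·5+5·0=20≤23, 4·5+2·0=20≤22, objective 35.
(u,v)=(4,1): 4·4+5·1=21≤23, 4·4+2·1=18≤22, objective 34.
(u,v)=(4,0): 4·4+5·0=16≤23, 4·4+2·0=16≤22, objective 28.
No feasible integer point exceeds 35.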